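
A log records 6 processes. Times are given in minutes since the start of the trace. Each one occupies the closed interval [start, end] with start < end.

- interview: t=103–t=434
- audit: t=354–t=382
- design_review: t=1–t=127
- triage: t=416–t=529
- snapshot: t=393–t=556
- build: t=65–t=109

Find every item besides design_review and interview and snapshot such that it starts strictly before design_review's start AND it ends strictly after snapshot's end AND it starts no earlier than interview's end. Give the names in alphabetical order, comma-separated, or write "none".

Conditions: its start is strictly before design_review's start (X.start < t=1) AND its end is strictly after snapshot's end (X.end > t=556) AND its start is no earlier than interview's end (X.start >= t=434).
audit: start t=354 < t=1? ✗; end t=382 > t=556? ✗; start t=354 >= t=434? ✗ → no.
build: start t=65 < t=1? ✗; end t=109 > t=556? ✗; start t=65 >= t=434? ✗ → no.
triage: start t=416 < t=1? ✗; end t=529 > t=556? ✗; start t=416 >= t=434? ✗ → no.
Result: none.

none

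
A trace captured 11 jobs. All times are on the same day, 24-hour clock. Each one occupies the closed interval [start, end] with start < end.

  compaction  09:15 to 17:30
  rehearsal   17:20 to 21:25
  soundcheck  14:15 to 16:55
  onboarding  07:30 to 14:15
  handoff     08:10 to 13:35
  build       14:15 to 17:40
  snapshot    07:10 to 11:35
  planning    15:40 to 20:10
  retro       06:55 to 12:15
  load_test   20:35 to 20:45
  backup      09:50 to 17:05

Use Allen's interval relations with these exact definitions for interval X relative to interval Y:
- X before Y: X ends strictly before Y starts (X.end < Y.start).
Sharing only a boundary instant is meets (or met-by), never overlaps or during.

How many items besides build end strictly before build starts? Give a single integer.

3

Target build = [14:15, 17:40].
backup [09:50, 17:05] → overlaps → no.
compaction [09:15, 17:30] → overlaps → no.
handoff [08:10, 13:35] → before → counts.
load_test [20:35, 20:45] → after → no.
onboarding [07:30, 14:15] → meets → no.
planning [15:40, 20:10] → overlapped-by → no.
rehearsal [17:20, 21:25] → overlapped-by → no.
retro [06:55, 12:15] → before → counts.
snapshot [07:10, 11:35] → before → counts.
soundcheck [14:15, 16:55] → starts → no.
Total: 3.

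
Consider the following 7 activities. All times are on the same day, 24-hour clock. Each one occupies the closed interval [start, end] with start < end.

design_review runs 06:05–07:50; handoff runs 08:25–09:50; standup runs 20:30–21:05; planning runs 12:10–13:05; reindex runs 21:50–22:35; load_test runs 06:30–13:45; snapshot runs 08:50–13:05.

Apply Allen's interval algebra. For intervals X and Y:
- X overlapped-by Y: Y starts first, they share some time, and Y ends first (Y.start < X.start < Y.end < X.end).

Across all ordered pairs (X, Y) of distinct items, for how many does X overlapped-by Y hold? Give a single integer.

Checking all 42 ordered pairs for relation 'overlapped-by'; matching pairs in alphabetical order:
(load_test, design_review): load_test overlapped-by design_review ✓
(snapshot, handoff): snapshot overlapped-by handoff ✓
Count: 2.

2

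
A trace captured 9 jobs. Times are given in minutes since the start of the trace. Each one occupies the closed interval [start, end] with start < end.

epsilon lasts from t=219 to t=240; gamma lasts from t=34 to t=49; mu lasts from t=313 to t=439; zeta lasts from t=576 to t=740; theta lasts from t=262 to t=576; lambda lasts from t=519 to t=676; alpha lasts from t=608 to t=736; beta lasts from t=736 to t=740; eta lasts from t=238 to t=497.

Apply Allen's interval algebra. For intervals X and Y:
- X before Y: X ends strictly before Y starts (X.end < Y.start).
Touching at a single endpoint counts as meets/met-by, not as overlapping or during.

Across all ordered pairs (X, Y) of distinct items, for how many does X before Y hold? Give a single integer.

Checking all 72 ordered pairs for relation 'before'; matching pairs in alphabetical order:
(epsilon, alpha): epsilon before alpha ✓
(epsilon, beta): epsilon before beta ✓
(epsilon, lambda): epsilon before lambda ✓
(epsilon, mu): epsilon before mu ✓
(epsilon, theta): epsilon before theta ✓
(epsilon, zeta): epsilon before zeta ✓
(eta, alpha): eta before alpha ✓
(eta, beta): eta before beta ✓
(eta, lambda): eta before lambda ✓
(eta, zeta): eta before zeta ✓
(gamma, alpha): gamma before alpha ✓
(gamma, beta): gamma before beta ✓
(gamma, epsilon): gamma before epsilon ✓
(gamma, eta): gamma before eta ✓
(gamma, lambda): gamma before lambda ✓
(gamma, mu): gamma before mu ✓
(gamma, theta): gamma before theta ✓
(gamma, zeta): gamma before zeta ✓
(lambda, beta): lambda before beta ✓
(mu, alpha): mu before alpha ✓
(mu, beta): mu before beta ✓
(mu, lambda): mu before lambda ✓
(mu, zeta): mu before zeta ✓
(theta, alpha): theta before alpha ✓
... plus 1 further pairs not listed.
Count: 25.

25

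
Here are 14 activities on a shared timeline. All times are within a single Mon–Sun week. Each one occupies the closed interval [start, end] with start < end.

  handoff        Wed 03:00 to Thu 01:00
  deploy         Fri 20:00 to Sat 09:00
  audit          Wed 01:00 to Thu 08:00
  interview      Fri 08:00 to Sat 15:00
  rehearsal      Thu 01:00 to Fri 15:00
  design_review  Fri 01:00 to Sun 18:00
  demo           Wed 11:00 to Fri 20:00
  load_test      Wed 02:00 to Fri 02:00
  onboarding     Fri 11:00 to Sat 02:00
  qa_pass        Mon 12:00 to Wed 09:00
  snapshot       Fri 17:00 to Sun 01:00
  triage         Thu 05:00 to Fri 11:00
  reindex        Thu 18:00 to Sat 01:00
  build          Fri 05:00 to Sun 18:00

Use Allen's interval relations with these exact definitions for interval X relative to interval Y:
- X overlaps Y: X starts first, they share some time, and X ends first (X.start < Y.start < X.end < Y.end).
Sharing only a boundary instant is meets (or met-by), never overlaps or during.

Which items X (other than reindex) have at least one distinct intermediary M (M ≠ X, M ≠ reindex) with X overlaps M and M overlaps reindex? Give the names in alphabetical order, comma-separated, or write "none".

Target reindex = [Thu 18:00, Sat 01:00].
Intermediaries M with M overlaps reindex: demo, load_test, rehearsal, triage.
Via demo — items with X overlaps demo: audit, handoff, load_test.
Via load_test — items with X overlaps load_test: audit, qa_pass.
Via rehearsal — items with X overlaps rehearsal: audit, load_test.
Via triage — items with X overlaps triage: audit, load_test.
Union: audit, handoff, load_test, qa_pass.

audit, handoff, load_test, qa_pass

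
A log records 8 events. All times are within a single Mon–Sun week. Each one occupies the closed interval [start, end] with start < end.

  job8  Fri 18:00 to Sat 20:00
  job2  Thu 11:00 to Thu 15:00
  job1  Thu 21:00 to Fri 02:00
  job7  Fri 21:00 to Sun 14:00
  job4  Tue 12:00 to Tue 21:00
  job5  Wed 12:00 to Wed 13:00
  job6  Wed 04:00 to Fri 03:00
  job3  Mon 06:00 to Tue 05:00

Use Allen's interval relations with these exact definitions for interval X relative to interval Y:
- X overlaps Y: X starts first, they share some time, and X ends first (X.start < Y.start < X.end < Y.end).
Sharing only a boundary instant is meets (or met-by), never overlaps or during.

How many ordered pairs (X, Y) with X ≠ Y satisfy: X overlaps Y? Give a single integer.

Checking all 56 ordered pairs for relation 'overlaps'; matching pairs in alphabetical order:
(job8, job7): job8 overlaps job7 ✓
Count: 1.

1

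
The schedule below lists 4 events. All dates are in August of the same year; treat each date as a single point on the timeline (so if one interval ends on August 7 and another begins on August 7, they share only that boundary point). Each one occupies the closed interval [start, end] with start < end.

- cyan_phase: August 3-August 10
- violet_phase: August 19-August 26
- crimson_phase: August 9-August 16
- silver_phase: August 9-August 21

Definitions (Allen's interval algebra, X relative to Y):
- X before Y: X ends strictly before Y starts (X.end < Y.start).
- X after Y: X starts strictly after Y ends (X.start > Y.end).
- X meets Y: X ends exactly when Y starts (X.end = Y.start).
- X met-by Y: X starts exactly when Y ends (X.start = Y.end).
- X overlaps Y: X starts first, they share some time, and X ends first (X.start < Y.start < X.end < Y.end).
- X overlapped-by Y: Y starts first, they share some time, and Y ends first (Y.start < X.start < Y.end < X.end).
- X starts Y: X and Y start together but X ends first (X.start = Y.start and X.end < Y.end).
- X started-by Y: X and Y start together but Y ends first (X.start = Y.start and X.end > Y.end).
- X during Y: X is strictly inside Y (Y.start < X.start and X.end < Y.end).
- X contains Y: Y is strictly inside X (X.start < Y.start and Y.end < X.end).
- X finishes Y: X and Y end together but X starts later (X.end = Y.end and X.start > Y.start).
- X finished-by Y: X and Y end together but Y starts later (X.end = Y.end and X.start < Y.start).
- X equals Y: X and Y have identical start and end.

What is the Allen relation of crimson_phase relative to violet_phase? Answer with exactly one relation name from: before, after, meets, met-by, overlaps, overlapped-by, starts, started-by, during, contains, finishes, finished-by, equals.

before

crimson_phase = [August 9, August 16]; violet_phase = [August 19, August 26].
Compare endpoints: crimson_phase.start < violet_phase.start, crimson_phase.start < violet_phase.end, crimson_phase.end < violet_phase.start, crimson_phase.end < violet_phase.end.
That pattern is 'before'.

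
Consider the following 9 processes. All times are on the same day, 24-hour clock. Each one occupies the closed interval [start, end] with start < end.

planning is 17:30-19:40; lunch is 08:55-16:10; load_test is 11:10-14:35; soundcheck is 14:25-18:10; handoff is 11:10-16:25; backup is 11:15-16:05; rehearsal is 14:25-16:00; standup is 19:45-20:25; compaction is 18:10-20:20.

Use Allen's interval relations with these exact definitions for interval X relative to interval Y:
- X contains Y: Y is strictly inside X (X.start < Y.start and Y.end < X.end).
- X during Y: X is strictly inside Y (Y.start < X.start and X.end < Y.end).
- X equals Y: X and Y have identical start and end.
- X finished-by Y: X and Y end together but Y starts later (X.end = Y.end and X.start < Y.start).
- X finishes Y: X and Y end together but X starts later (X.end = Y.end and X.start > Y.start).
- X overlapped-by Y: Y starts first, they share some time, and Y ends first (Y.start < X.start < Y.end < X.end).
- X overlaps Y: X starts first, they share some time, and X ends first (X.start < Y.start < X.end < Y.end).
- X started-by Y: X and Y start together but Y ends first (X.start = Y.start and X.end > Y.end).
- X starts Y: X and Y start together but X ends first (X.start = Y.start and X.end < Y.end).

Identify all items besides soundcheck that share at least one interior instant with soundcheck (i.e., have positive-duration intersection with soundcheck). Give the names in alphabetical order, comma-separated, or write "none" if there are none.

backup, handoff, load_test, lunch, planning, rehearsal

Target soundcheck = [14:25, 18:10].
backup [11:15, 16:05] → overlaps → yes.
compaction [18:10, 20:20] → met-by → no.
handoff [11:10, 16:25] → overlaps → yes.
load_test [11:10, 14:35] → overlaps → yes.
lunch [08:55, 16:10] → overlaps → yes.
planning [17:30, 19:40] → overlapped-by → yes.
rehearsal [14:25, 16:00] → starts → yes.
standup [19:45, 20:25] → after → no.
Result: backup, handoff, load_test, lunch, planning, rehearsal.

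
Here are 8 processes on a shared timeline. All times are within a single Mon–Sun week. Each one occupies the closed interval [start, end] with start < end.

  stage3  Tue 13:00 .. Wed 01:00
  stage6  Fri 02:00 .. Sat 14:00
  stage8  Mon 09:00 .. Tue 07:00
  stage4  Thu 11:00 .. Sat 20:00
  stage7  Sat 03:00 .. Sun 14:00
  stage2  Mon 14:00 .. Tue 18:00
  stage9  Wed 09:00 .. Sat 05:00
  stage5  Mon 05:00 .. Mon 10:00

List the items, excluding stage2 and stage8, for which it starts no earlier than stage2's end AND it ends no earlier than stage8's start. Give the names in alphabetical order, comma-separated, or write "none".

Conditions: its start is no earlier than stage2's end (X.start >= Tue 18:00) AND its end is no earlier than stage8's start (X.end >= Mon 09:00).
stage3: start Tue 13:00 >= Tue 18:00? ✗; end Wed 01:00 >= Mon 09:00? ✓ → no.
stage4: start Thu 11:00 >= Tue 18:00? ✓; end Sat 20:00 >= Mon 09:00? ✓ → yes.
stage5: start Mon 05:00 >= Tue 18:00? ✗; end Mon 10:00 >= Mon 09:00? ✓ → no.
stage6: start Fri 02:00 >= Tue 18:00? ✓; end Sat 14:00 >= Mon 09:00? ✓ → yes.
stage7: start Sat 03:00 >= Tue 18:00? ✓; end Sun 14:00 >= Mon 09:00? ✓ → yes.
stage9: start Wed 09:00 >= Tue 18:00? ✓; end Sat 05:00 >= Mon 09:00? ✓ → yes.
Result: stage4, stage6, stage7, stage9.

stage4, stage6, stage7, stage9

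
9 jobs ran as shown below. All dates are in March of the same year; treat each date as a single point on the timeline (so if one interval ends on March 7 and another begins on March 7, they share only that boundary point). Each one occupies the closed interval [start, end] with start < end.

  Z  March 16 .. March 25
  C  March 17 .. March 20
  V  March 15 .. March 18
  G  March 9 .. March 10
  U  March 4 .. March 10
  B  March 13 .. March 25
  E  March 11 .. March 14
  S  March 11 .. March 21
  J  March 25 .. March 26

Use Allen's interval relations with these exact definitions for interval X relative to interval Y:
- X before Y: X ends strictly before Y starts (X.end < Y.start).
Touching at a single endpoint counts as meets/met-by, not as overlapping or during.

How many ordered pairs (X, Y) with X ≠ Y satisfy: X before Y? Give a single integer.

21

Checking all 72 ordered pairs for relation 'before'; matching pairs in alphabetical order:
(C, J): C before J ✓
(E, C): E before C ✓
(E, J): E before J ✓
(E, V): E before V ✓
(E, Z): E before Z ✓
(G, B): G before B ✓
(G, C): G before C ✓
(G, E): G before E ✓
(G, J): G before J ✓
(G, S): G before S ✓
(G, V): G before V ✓
(G, Z): G before Z ✓
(S, J): S before J ✓
(U, B): U before B ✓
(U, C): U before C ✓
(U, E): U before E ✓
(U, J): U before J ✓
(U, S): U before S ✓
(U, V): U before V ✓
(U, Z): U before Z ✓
(V, J): V before J ✓
Count: 21.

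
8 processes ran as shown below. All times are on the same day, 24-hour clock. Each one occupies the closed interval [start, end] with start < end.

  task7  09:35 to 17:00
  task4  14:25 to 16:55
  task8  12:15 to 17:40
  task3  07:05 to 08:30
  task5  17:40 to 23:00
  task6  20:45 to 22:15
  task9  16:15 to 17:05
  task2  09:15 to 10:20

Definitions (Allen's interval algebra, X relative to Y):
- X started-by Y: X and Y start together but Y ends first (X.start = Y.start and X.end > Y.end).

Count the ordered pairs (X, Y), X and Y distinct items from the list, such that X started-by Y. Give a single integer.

0

Checking all 56 ordered pairs for relation 'started-by'; matching pairs in alphabetical order:
No pair satisfies it.
Count: 0.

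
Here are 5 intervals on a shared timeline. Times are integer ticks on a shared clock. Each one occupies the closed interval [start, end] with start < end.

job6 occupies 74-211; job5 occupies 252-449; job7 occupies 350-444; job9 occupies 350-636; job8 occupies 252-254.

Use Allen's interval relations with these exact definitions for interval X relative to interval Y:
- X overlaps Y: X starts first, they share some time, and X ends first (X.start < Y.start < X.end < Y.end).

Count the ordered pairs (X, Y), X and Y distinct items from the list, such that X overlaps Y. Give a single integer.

Checking all 20 ordered pairs for relation 'overlaps'; matching pairs in alphabetical order:
(job5, job9): job5 overlaps job9 ✓
Count: 1.

1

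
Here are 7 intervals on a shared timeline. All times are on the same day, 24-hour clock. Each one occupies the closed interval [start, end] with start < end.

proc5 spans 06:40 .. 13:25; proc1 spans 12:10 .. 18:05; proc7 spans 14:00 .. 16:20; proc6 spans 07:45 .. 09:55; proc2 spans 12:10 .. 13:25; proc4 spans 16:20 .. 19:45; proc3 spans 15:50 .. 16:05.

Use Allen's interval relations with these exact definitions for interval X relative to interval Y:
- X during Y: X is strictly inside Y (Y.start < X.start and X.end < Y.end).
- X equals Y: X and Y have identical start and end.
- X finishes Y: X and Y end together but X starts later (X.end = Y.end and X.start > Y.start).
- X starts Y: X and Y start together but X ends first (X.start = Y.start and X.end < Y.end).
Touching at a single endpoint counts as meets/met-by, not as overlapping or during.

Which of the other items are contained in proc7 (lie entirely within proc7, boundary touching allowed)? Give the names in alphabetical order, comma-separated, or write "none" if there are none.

Target proc7 = [14:00, 16:20].
proc1 [12:10, 18:05] → contains → no.
proc2 [12:10, 13:25] → before → no.
proc3 [15:50, 16:05] → during → yes.
proc4 [16:20, 19:45] → met-by → no.
proc5 [06:40, 13:25] → before → no.
proc6 [07:45, 09:55] → before → no.
Result: proc3.

proc3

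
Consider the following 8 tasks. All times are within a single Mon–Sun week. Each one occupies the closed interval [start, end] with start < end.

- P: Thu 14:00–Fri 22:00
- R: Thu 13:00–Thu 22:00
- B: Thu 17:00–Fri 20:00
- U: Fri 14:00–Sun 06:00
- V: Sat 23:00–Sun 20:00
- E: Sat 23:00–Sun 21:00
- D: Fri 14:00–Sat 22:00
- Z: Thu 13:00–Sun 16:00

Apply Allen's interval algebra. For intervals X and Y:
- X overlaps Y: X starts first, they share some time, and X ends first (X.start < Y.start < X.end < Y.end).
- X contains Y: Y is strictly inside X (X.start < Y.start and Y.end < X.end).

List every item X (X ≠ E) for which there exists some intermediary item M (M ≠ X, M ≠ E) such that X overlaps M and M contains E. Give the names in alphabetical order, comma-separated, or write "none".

none

Target E = [Sat 23:00, Sun 21:00].
Intermediaries M with M contains E: none.
Union: none.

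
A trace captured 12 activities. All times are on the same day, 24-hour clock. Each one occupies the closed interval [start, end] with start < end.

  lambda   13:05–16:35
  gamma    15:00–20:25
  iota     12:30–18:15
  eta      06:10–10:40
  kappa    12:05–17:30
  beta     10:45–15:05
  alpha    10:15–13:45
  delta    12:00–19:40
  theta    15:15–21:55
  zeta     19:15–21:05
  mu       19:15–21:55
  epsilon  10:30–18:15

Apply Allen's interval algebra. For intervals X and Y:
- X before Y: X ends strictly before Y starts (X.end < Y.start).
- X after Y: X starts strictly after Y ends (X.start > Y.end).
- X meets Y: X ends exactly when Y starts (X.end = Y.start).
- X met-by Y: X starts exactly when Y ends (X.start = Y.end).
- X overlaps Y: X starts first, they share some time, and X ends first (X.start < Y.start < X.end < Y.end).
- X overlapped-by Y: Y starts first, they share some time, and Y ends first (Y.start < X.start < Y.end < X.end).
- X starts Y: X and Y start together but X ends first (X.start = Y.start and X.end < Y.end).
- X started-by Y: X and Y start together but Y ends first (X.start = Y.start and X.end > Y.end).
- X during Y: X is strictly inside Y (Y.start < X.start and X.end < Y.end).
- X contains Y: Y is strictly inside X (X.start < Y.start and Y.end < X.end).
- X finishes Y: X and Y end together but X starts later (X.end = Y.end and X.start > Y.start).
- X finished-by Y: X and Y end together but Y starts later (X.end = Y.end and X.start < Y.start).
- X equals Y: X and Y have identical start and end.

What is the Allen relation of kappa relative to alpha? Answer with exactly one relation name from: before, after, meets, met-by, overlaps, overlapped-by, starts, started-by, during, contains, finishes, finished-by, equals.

overlapped-by

kappa = [12:05, 17:30]; alpha = [10:15, 13:45].
Compare endpoints: kappa.start > alpha.start, kappa.start < alpha.end, kappa.end > alpha.start, kappa.end > alpha.end.
That pattern is 'overlapped-by'.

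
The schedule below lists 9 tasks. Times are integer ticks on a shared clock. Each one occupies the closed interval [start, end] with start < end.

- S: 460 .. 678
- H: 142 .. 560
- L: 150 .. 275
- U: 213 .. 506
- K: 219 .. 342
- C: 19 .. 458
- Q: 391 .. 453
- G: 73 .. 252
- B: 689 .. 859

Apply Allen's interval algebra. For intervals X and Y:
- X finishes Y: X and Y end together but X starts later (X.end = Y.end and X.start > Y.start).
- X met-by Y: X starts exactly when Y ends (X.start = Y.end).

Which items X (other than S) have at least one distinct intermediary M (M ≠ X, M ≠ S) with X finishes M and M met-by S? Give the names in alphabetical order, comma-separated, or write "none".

none

Target S = [460, 678].
Intermediaries M with M met-by S: none.
Union: none.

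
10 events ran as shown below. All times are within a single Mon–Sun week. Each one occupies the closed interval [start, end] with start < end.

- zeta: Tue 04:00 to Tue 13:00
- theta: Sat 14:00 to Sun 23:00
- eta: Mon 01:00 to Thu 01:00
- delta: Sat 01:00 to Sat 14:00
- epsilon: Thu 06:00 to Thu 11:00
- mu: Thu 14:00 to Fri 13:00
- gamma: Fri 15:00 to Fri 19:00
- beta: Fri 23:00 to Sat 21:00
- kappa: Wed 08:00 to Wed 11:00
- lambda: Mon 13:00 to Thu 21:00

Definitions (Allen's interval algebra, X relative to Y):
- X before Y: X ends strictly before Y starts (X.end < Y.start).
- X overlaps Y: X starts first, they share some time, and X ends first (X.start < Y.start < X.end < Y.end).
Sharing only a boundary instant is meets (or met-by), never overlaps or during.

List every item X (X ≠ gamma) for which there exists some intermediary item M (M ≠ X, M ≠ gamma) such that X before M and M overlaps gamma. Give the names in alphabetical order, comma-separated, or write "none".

none

Target gamma = [Fri 15:00, Fri 19:00].
Intermediaries M with M overlaps gamma: none.
Union: none.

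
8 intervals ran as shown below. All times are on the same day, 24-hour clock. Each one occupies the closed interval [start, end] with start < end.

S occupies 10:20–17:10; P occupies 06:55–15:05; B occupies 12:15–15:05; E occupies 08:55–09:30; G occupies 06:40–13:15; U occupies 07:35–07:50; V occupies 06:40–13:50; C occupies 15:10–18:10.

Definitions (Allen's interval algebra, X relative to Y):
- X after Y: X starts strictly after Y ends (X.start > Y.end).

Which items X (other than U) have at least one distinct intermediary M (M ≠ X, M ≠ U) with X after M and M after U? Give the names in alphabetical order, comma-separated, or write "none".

B, C, S

Target U = [07:35, 07:50].
Intermediaries M with M after U: B, C, E, S.
Via B — items with X after B: C.
Via C — items with X after C: none.
Via E — items with X after E: B, C, S.
Via S — items with X after S: none.
Union: B, C, S.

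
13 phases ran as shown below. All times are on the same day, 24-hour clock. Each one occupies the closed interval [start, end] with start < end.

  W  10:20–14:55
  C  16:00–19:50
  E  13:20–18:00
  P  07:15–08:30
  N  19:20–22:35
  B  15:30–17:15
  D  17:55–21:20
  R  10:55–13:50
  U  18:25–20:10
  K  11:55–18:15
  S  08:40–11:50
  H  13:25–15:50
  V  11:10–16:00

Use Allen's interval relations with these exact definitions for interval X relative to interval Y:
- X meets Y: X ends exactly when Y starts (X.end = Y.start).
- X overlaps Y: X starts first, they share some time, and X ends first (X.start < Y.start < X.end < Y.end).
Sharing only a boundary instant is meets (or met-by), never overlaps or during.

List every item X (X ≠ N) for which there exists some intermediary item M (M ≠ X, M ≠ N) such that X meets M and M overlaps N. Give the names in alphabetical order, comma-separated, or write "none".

V

Target N = [19:20, 22:35].
Intermediaries M with M overlaps N: C, D, U.
Via C — items with X meets C: V.
Via D — items with X meets D: none.
Via U — items with X meets U: none.
Union: V.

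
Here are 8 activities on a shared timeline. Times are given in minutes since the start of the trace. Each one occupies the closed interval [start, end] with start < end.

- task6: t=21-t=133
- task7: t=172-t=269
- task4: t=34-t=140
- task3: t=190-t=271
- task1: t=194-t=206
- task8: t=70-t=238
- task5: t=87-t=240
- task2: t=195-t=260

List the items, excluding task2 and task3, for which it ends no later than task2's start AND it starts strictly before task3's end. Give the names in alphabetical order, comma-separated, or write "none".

task4, task6

Conditions: its end is no later than task2's start (X.end <= t=195) AND its start is strictly before task3's end (X.start < t=271).
task1: end t=206 <= t=195? ✗; start t=194 < t=271? ✓ → no.
task4: end t=140 <= t=195? ✓; start t=34 < t=271? ✓ → yes.
task5: end t=240 <= t=195? ✗; start t=87 < t=271? ✓ → no.
task6: end t=133 <= t=195? ✓; start t=21 < t=271? ✓ → yes.
task7: end t=269 <= t=195? ✗; start t=172 < t=271? ✓ → no.
task8: end t=238 <= t=195? ✗; start t=70 < t=271? ✓ → no.
Result: task4, task6.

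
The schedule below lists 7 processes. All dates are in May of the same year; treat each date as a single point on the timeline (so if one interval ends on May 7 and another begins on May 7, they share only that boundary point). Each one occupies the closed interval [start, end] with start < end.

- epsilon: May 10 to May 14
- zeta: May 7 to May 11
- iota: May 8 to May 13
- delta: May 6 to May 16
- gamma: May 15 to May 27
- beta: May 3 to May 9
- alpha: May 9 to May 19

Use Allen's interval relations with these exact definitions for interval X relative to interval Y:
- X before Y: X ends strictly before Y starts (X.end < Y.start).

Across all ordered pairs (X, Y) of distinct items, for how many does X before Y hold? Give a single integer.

Checking all 42 ordered pairs for relation 'before'; matching pairs in alphabetical order:
(beta, epsilon): beta before epsilon ✓
(beta, gamma): beta before gamma ✓
(epsilon, gamma): epsilon before gamma ✓
(iota, gamma): iota before gamma ✓
(zeta, gamma): zeta before gamma ✓
Count: 5.

5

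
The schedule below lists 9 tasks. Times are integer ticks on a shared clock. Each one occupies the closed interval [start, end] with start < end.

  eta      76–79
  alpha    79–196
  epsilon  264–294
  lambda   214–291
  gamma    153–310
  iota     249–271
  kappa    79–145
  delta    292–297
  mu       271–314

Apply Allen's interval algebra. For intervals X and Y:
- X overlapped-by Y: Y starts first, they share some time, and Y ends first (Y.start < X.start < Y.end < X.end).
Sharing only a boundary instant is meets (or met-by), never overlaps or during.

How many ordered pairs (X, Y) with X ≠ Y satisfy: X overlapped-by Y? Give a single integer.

7

Checking all 72 ordered pairs for relation 'overlapped-by'; matching pairs in alphabetical order:
(delta, epsilon): delta overlapped-by epsilon ✓
(epsilon, iota): epsilon overlapped-by iota ✓
(epsilon, lambda): epsilon overlapped-by lambda ✓
(gamma, alpha): gamma overlapped-by alpha ✓
(mu, epsilon): mu overlapped-by epsilon ✓
(mu, gamma): mu overlapped-by gamma ✓
(mu, lambda): mu overlapped-by lambda ✓
Count: 7.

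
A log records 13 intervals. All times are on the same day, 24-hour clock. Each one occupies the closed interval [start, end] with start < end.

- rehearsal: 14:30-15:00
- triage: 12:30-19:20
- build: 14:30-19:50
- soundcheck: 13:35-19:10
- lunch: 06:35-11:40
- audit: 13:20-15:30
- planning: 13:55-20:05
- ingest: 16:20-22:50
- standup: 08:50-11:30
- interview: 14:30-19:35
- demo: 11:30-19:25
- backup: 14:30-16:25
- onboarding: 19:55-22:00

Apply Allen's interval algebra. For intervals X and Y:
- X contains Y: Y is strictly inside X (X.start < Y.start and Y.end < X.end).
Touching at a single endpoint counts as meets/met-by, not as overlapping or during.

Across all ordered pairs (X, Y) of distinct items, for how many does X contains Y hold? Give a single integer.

18

Checking all 156 ordered pairs for relation 'contains'; matching pairs in alphabetical order:
(audit, rehearsal): audit contains rehearsal ✓
(demo, audit): demo contains audit ✓
(demo, backup): demo contains backup ✓
(demo, rehearsal): demo contains rehearsal ✓
(demo, soundcheck): demo contains soundcheck ✓
(demo, triage): demo contains triage ✓
(ingest, onboarding): ingest contains onboarding ✓
(lunch, standup): lunch contains standup ✓
(planning, backup): planning contains backup ✓
(planning, build): planning contains build ✓
(planning, interview): planning contains interview ✓
(planning, rehearsal): planning contains rehearsal ✓
(soundcheck, backup): soundcheck contains backup ✓
(soundcheck, rehearsal): soundcheck contains rehearsal ✓
(triage, audit): triage contains audit ✓
(triage, backup): triage contains backup ✓
(triage, rehearsal): triage contains rehearsal ✓
(triage, soundcheck): triage contains soundcheck ✓
Count: 18.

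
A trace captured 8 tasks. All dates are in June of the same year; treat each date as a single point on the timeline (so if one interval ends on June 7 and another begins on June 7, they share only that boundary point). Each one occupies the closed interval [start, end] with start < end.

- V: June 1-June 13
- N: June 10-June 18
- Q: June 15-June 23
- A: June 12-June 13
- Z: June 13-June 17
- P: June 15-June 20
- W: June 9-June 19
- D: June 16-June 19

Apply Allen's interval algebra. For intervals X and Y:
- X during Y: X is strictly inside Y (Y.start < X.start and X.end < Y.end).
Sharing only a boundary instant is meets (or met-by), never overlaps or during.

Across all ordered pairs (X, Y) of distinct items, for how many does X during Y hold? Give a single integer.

Checking all 56 ordered pairs for relation 'during'; matching pairs in alphabetical order:
(A, N): A during N ✓
(A, W): A during W ✓
(D, P): D during P ✓
(D, Q): D during Q ✓
(N, W): N during W ✓
(Z, N): Z during N ✓
(Z, W): Z during W ✓
Count: 7.

7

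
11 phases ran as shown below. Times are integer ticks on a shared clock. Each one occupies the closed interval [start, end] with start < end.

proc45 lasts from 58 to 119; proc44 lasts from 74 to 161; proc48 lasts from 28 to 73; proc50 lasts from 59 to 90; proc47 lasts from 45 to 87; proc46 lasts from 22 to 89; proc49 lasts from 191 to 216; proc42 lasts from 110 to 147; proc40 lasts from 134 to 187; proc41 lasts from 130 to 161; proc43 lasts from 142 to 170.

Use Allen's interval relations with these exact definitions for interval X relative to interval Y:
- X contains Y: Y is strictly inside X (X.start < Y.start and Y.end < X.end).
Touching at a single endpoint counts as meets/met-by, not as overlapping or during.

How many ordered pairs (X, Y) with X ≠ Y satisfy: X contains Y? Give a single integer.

5

Checking all 110 ordered pairs for relation 'contains'; matching pairs in alphabetical order:
(proc40, proc43): proc40 contains proc43 ✓
(proc44, proc42): proc44 contains proc42 ✓
(proc45, proc50): proc45 contains proc50 ✓
(proc46, proc47): proc46 contains proc47 ✓
(proc46, proc48): proc46 contains proc48 ✓
Count: 5.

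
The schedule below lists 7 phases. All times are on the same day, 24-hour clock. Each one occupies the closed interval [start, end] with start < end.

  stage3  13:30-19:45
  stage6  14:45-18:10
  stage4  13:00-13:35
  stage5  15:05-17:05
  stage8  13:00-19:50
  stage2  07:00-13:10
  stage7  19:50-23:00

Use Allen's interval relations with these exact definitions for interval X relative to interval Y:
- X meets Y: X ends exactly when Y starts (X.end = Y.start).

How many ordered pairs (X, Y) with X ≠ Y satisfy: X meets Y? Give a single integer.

1

Checking all 42 ordered pairs for relation 'meets'; matching pairs in alphabetical order:
(stage8, stage7): stage8 meets stage7 ✓
Count: 1.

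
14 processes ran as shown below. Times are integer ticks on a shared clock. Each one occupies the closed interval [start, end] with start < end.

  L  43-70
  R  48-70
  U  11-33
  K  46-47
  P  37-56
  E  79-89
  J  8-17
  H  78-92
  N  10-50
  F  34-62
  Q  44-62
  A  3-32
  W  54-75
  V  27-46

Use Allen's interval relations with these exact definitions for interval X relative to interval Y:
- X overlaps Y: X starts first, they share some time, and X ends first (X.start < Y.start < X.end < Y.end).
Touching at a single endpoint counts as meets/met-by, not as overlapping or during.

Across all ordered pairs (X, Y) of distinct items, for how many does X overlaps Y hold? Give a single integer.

Checking all 182 ordered pairs for relation 'overlaps'; matching pairs in alphabetical order:
(A, N): A overlaps N ✓
(A, U): A overlaps U ✓
(A, V): A overlaps V ✓
(F, L): F overlaps L ✓
(F, R): F overlaps R ✓
(F, W): F overlaps W ✓
(J, N): J overlaps N ✓
(J, U): J overlaps U ✓
(L, W): L overlaps W ✓
(N, F): N overlaps F ✓
(N, L): N overlaps L ✓
(N, P): N overlaps P ✓
(N, Q): N overlaps Q ✓
(N, R): N overlaps R ✓
(P, L): P overlaps L ✓
(P, Q): P overlaps Q ✓
(P, R): P overlaps R ✓
(P, W): P overlaps W ✓
(Q, R): Q overlaps R ✓
(Q, W): Q overlaps W ✓
(R, W): R overlaps W ✓
(U, V): U overlaps V ✓
(V, F): V overlaps F ✓
(V, L): V overlaps L ✓
... plus 2 further pairs not listed.
Count: 26.

26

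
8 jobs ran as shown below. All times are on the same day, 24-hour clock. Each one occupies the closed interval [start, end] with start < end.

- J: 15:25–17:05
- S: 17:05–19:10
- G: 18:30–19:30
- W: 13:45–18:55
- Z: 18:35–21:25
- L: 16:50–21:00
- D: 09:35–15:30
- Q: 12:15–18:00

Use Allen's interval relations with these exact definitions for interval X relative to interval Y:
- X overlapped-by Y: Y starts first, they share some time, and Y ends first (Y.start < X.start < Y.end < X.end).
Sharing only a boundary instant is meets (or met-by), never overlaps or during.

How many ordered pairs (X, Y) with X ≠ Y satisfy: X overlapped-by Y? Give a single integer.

Checking all 56 ordered pairs for relation 'overlapped-by'; matching pairs in alphabetical order:
(G, S): G overlapped-by S ✓
(G, W): G overlapped-by W ✓
(J, D): J overlapped-by D ✓
(L, J): L overlapped-by J ✓
(L, Q): L overlapped-by Q ✓
(L, W): L overlapped-by W ✓
(Q, D): Q overlapped-by D ✓
(S, Q): S overlapped-by Q ✓
(S, W): S overlapped-by W ✓
(W, D): W overlapped-by D ✓
(W, Q): W overlapped-by Q ✓
(Z, G): Z overlapped-by G ✓
(Z, L): Z overlapped-by L ✓
(Z, S): Z overlapped-by S ✓
(Z, W): Z overlapped-by W ✓
Count: 15.

15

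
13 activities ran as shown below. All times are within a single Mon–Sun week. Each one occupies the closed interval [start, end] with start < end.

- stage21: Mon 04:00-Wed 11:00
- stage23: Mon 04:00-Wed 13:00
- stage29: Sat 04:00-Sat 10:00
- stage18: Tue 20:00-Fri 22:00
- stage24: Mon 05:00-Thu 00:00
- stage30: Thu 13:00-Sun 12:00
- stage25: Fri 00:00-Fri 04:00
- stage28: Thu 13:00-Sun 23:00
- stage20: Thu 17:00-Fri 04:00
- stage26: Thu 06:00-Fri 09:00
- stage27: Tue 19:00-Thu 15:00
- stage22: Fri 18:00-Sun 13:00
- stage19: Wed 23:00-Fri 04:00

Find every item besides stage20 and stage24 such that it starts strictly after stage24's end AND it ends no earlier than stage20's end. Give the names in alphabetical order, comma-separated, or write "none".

Conditions: its start is strictly after stage24's end (X.start > Thu 00:00) AND its end is no earlier than stage20's end (X.end >= Fri 04:00).
stage18: start Tue 20:00 > Thu 00:00? ✗; end Fri 22:00 >= Fri 04:00? ✓ → no.
stage19: start Wed 23:00 > Thu 00:00? ✗; end Fri 04:00 >= Fri 04:00? ✓ → no.
stage21: start Mon 04:00 > Thu 00:00? ✗; end Wed 11:00 >= Fri 04:00? ✗ → no.
stage22: start Fri 18:00 > Thu 00:00? ✓; end Sun 13:00 >= Fri 04:00? ✓ → yes.
stage23: start Mon 04:00 > Thu 00:00? ✗; end Wed 13:00 >= Fri 04:00? ✗ → no.
stage25: start Fri 00:00 > Thu 00:00? ✓; end Fri 04:00 >= Fri 04:00? ✓ → yes.
stage26: start Thu 06:00 > Thu 00:00? ✓; end Fri 09:00 >= Fri 04:00? ✓ → yes.
stage27: start Tue 19:00 > Thu 00:00? ✗; end Thu 15:00 >= Fri 04:00? ✗ → no.
stage28: start Thu 13:00 > Thu 00:00? ✓; end Sun 23:00 >= Fri 04:00? ✓ → yes.
stage29: start Sat 04:00 > Thu 00:00? ✓; end Sat 10:00 >= Fri 04:00? ✓ → yes.
stage30: start Thu 13:00 > Thu 00:00? ✓; end Sun 12:00 >= Fri 04:00? ✓ → yes.
Result: stage22, stage25, stage26, stage28, stage29, stage30.

stage22, stage25, stage26, stage28, stage29, stage30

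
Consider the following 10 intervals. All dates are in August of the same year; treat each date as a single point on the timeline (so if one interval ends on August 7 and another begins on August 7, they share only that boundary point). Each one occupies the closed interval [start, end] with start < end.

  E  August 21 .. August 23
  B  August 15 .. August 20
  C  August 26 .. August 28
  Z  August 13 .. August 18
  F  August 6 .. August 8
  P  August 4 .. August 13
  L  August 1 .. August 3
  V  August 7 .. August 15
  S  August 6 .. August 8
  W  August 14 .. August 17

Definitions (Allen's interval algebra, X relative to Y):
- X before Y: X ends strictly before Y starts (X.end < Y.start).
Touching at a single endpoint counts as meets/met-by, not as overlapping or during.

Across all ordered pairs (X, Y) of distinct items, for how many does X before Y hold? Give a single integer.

Checking all 90 ordered pairs for relation 'before'; matching pairs in alphabetical order:
(B, C): B before C ✓
(B, E): B before E ✓
(E, C): E before C ✓
(F, B): F before B ✓
(F, C): F before C ✓
(F, E): F before E ✓
(F, W): F before W ✓
(F, Z): F before Z ✓
(L, B): L before B ✓
(L, C): L before C ✓
(L, E): L before E ✓
(L, F): L before F ✓
(L, P): L before P ✓
(L, S): L before S ✓
(L, V): L before V ✓
(L, W): L before W ✓
(L, Z): L before Z ✓
(P, B): P before B ✓
(P, C): P before C ✓
(P, E): P before E ✓
(P, W): P before W ✓
(S, B): S before B ✓
(S, C): S before C ✓
(S, E): S before E ✓
... plus 8 further pairs not listed.
Count: 32.

32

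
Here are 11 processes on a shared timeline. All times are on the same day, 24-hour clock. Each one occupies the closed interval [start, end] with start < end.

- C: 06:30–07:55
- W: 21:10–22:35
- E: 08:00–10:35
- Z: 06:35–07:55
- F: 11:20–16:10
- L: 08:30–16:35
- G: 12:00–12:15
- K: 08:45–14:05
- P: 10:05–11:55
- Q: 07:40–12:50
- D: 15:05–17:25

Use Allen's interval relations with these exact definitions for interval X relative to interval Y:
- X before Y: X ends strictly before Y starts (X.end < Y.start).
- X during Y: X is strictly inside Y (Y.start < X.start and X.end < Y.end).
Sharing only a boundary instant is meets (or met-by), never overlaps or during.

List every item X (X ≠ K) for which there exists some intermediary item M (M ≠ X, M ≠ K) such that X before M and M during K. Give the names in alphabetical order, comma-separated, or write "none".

Target K = [08:45, 14:05].
Intermediaries M with M during K: G, P.
Via G — items with X before G: C, E, P, Z.
Via P — items with X before P: C, Z.
Union: C, E, P, Z.

C, E, P, Z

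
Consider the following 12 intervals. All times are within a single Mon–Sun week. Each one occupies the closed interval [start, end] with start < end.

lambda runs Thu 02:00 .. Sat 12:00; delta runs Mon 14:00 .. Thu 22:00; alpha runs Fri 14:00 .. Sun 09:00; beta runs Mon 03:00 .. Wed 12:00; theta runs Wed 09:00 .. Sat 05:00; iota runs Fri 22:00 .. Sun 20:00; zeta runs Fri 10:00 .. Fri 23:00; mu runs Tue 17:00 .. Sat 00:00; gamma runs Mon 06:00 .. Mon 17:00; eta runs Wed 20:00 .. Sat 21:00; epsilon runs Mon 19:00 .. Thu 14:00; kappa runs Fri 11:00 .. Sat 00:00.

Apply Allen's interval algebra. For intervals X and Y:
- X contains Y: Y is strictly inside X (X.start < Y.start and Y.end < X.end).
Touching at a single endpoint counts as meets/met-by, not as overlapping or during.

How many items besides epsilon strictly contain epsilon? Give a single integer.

1

Target epsilon = [Mon 19:00, Thu 14:00].
alpha [Fri 14:00, Sun 09:00] → after → no.
beta [Mon 03:00, Wed 12:00] → overlaps → no.
delta [Mon 14:00, Thu 22:00] → contains → counts.
eta [Wed 20:00, Sat 21:00] → overlapped-by → no.
gamma [Mon 06:00, Mon 17:00] → before → no.
iota [Fri 22:00, Sun 20:00] → after → no.
kappa [Fri 11:00, Sat 00:00] → after → no.
lambda [Thu 02:00, Sat 12:00] → overlapped-by → no.
mu [Tue 17:00, Sat 00:00] → overlapped-by → no.
theta [Wed 09:00, Sat 05:00] → overlapped-by → no.
zeta [Fri 10:00, Fri 23:00] → after → no.
Total: 1.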